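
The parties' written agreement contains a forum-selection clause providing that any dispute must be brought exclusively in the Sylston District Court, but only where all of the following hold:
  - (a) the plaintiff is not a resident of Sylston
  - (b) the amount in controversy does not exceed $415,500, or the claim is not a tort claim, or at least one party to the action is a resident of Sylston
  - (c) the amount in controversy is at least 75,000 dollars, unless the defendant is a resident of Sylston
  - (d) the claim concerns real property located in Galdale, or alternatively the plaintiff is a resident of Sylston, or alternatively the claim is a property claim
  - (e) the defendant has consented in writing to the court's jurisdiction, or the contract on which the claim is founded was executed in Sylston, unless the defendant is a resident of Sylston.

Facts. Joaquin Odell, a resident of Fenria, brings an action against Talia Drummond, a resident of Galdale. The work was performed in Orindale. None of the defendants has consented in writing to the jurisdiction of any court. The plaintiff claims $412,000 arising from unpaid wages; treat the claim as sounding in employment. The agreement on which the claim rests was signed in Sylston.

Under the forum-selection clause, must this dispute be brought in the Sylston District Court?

The Sylston District Court:
  (a) The plaintiff resides in Fenria, which is not Sylston. Condition met.
  (b) The amount in controversy is $412,000, within the USD 415,500 ceiling, so one alternative holds. Condition met.
  (c) The amount in controversy is 412,000 dollars, which meets the 75,000 dollars floor. Satisfied.
  (d) The claim does not concern real property; the plaintiff resides in Fenria, not Sylston; the claim is an employment claim, not a property claim — every alternative fails. Condition not met.
  (e) The contract was executed in Sylston — that alternative is enough. Met.
  → Forum clause is not triggered.

No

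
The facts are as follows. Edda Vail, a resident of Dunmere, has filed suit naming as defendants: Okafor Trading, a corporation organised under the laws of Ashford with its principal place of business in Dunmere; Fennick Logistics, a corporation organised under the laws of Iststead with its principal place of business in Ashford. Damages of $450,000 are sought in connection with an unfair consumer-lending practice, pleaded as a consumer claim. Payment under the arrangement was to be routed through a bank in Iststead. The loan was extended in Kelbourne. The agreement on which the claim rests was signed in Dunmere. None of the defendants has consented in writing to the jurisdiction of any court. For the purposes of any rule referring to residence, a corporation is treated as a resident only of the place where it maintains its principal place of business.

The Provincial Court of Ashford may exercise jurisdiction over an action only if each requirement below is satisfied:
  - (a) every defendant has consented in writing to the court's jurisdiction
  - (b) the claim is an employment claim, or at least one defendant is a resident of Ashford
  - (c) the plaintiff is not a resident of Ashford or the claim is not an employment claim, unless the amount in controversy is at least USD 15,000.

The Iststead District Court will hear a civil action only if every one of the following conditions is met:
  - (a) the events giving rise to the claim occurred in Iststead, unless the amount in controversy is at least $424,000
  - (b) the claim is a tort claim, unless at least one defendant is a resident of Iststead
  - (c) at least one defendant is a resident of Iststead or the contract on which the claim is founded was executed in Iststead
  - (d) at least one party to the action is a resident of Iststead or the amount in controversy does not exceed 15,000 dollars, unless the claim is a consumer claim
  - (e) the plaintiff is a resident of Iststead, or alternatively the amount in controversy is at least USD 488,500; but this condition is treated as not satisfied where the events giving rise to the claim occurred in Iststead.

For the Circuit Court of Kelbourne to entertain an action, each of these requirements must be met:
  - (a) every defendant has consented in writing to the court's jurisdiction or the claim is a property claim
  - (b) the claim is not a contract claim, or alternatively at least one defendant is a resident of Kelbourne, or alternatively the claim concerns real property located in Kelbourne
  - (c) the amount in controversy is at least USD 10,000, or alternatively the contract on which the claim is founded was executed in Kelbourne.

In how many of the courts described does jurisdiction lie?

0

The Provincial Court of Ashford:
  (a) No such written consent has been filed. Condition not met.
  (b) Fennick Logistics resides in Ashford, which satisfies one of the alternatives. Met.
  (c) The plaintiff resides in Dunmere, which is not Ashford, so this disjunct is met. Condition met.
  → The court lacks jurisdiction.
The Iststead District Court:
  (a) The operative events occurred in Kelbourne, not Iststead. But the amount in controversy is USD 450,000, which meets the USD 424,000 floor, and the 'unless' clause therefore excuses the requirement. Met.
  (b) The claim is a consumer claim, not a tort claim. The proviso offers no rescue either, since no defendant resides in Iststead (they reside in Dunmere, Ashford). Fails.
  (c) No defendant resides in Iststead (they reside in Dunmere, Ashford); the contract was executed in Dunmere, not Iststead — no alternative holds. Not satisfied.
  (d) No party resides in Iststead; the amount in controversy is USD 450,000, above the USD 15,000 ceiling — none of the alternatives is met. The proviso rescues it, though: the claim is a consumer claim. Satisfied.
  (e) The plaintiff resides in Dunmere, not Iststead; the amount in controversy is 450,000 dollars, below the USD 488,500 floor — every alternative fails. Not met.
  → At least one condition fails; no jurisdiction.
The Circuit Court of Kelbourne:
  (a) No such written consent has been filed; the claim is a consumer claim, not a property claim — every alternative fails. Not satisfied.
  (b) The claim is a consumer claim, not a contract claim, so one alternative holds. Met.
  (c) The amount in controversy is 450,000 dollars, which meets the USD 10,000 floor, so this disjunct is met. Met.
  → Not every requirement is met — no jurisdiction.
No court satisfies all of its conditions.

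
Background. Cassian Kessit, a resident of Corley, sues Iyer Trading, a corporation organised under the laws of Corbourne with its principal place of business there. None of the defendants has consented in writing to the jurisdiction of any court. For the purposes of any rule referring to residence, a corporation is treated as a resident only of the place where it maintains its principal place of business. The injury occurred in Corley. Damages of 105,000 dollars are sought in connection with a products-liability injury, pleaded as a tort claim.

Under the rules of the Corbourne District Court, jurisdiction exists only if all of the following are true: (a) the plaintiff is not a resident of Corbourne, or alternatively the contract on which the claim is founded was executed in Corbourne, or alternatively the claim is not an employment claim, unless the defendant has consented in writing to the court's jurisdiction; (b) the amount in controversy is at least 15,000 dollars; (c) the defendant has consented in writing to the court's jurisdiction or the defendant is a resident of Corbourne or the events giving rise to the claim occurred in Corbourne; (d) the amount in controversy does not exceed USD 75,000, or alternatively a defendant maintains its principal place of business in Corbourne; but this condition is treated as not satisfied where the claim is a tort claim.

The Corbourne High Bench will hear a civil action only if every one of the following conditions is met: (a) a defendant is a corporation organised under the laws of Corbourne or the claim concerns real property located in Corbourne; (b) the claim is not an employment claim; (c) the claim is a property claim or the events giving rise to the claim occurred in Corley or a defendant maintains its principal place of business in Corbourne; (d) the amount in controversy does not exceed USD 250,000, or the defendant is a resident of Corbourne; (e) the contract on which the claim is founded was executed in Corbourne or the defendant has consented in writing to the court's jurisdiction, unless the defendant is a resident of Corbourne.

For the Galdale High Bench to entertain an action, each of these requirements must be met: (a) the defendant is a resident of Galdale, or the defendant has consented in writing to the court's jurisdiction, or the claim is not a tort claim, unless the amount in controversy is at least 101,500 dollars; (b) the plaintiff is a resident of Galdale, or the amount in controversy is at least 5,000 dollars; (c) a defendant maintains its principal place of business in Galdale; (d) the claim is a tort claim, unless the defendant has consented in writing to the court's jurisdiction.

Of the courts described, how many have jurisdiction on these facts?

The Corbourne District Court:
  (a) The plaintiff resides in Corley, which is not Corbourne, so this disjunct is met. Condition met.
  (b) The amount in controversy is USD 105,000, which meets the $15,000 floor. Condition met.
  (c) The defendant resides in Corbourne, so this disjunct is met. Condition met.
  (d) Iyer Trading has its principal place of business in Corbourne, so one alternative holds. But the carve-out bites: the claim is a tort claim. Fails.
  → At least one condition fails; no jurisdiction.
The Corbourne High Bench:
  (a) Iyer Trading is organised under the laws of Corbourne, so this disjunct is met. Met.
  (b) The claim is a tort claim, not an employment claim. Condition met.
  (c) The operative events occurred in Corley, which satisfies one of the alternatives. Satisfied.
  (d) The amount in controversy is 105,000 dollars, within the 250,000 dollars ceiling — that alternative is enough. Condition met.
  (e) No contract (and hence no place of execution) is alleged; no such written consent has been filed — none of the alternatives is met. However, the defendant resides in Corbourne, so the 'unless' proviso supplies this condition. Condition met.
  → Jurisdiction lies.
The Galdale High Bench:
  (a) The defendant resides in Corbourne, not Galdale; no such written consent has been filed; the claim is a tort claim — none of the alternatives is met. The proviso rescues it, though: the amount in controversy is $105,000, which meets the USD 101,500 floor. Met.
  (b) The amount in controversy is USD 105,000, which meets the $5,000 floor, so this disjunct is met. Satisfied.
  (c) The corporate defendant(s) have their principal place of business in Corbourne, not Galdale. Not satisfied.
  (d) The claim is a tort claim. Met.
  → At least one condition fails; no jurisdiction.
Courts with jurisdiction: the Corbourne High Bench — 1 in total.

1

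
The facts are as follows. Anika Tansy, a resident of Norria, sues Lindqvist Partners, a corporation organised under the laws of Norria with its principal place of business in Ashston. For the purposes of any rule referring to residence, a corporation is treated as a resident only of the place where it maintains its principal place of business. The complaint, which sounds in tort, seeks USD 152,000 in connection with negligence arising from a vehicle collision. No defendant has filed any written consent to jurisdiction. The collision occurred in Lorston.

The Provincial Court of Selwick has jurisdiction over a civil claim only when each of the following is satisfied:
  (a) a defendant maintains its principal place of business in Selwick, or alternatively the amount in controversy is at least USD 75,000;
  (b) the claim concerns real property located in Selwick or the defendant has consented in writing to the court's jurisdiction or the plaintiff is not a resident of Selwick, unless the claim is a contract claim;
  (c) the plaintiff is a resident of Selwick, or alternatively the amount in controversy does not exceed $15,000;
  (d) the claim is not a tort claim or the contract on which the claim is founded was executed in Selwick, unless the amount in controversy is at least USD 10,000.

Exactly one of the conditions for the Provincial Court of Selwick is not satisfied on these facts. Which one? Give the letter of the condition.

(c)

The Provincial Court of Selwick:
  (a) The amount in controversy is 152,000 dollars, which meets the USD 75,000 floor — that alternative is enough. Satisfied.
  (b) The plaintiff resides in Norria, which is not Selwick, so this disjunct is met. Met.
  (c) The plaintiff resides in Norria, not Selwick; the amount in controversy is $152,000, above the 15,000 dollars ceiling — every alternative fails. Not satisfied.
  (d) The claim is a tort claim; no contract (and hence no place of execution) is alleged — none of the alternatives is met. The proviso rescues it, though: the amount in controversy is 152,000 dollars, which meets the $10,000 floor. Met.
Only condition (c) fails.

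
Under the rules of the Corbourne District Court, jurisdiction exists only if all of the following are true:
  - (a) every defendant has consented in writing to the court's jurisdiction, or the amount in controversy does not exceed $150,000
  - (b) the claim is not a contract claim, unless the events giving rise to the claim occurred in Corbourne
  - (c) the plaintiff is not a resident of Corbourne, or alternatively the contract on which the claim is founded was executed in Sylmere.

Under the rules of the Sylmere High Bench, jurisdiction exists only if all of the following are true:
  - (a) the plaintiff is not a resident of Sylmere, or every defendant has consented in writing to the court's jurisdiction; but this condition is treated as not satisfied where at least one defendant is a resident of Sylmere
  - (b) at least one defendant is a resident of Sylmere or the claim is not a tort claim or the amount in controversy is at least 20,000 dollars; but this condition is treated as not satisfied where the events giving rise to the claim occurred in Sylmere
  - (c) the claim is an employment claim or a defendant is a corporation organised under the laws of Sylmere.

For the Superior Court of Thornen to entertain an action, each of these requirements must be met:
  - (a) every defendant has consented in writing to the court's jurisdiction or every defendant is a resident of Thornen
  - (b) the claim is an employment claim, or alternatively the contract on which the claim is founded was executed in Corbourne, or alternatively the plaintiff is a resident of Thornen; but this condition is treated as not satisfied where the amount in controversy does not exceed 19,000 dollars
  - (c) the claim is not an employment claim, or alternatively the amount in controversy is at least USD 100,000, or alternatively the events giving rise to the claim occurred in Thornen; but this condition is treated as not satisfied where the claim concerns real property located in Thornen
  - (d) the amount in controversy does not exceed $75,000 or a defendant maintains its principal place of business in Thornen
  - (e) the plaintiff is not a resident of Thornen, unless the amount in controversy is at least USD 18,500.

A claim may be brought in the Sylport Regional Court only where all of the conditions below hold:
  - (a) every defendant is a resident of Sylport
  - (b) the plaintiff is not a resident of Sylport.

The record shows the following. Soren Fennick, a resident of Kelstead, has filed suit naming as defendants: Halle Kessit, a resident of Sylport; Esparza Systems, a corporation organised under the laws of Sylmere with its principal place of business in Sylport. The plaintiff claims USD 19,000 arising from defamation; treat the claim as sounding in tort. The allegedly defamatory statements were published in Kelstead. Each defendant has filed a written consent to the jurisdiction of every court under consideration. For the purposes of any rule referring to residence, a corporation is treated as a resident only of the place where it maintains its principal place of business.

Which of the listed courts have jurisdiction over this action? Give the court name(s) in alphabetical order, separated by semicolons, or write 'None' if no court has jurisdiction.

The Corbourne District Court:
  (a) Every defendant has filed written consent, so this disjunct is met. Satisfied.
  (b) The claim is a tort claim, not a contract claim. Satisfied.
  (c) The plaintiff resides in Kelstead, which is not Corbourne, so this disjunct is met. Satisfied.
  → The court has jurisdiction.
The Sylmere High Bench:
  (a) The plaintiff resides in Kelstead, which is not Sylmere, which satisfies one of the alternatives. The carve-out does not apply: no defendant resides in Sylmere (they reside in Sylport, Sylport). Condition met.
  (b) No defendant resides in Sylmere (they reside in Sylport, Sylport); the claim is a tort claim; the amount in controversy is $19,000, below the USD 20,000 floor — no alternative holds. Condition not met.
  (c) Esparza Systems is organised under the laws of Sylmere, which satisfies one of the alternatives. Satisfied.
  → The court lacks jurisdiction.
The Superior Court of Thornen:
  (a) Every defendant has filed written consent, which satisfies one of the alternatives. Met.
  (b) The claim is a tort claim, not an employment claim; no contract (and hence no place of execution) is alleged; the plaintiff resides in Kelstead, not Thornen — no alternative holds. Fails.
  (c) The claim is a tort claim, not an employment claim, so one alternative holds. The carve-out does not apply: the claim does not concern real property. Satisfied.
  (d) The amount in controversy is 19,000 dollars, within the $75,000 ceiling, which satisfies one of the alternatives. Satisfied.
  (e) The plaintiff resides in Kelstead, which is not Thornen. Satisfied.
  → No jurisdiction.
The Sylport Regional Court:
  (a) The defendants reside as follows — Halle Kessit in Sylport, Esparza Systems in Sylport — all in Sylport. Satisfied.
  (b) The plaintiff resides in Kelstead, which is not Sylport. Condition met.
  → The court has jurisdiction.

the Corbourne District Court; the Sylport Regional Court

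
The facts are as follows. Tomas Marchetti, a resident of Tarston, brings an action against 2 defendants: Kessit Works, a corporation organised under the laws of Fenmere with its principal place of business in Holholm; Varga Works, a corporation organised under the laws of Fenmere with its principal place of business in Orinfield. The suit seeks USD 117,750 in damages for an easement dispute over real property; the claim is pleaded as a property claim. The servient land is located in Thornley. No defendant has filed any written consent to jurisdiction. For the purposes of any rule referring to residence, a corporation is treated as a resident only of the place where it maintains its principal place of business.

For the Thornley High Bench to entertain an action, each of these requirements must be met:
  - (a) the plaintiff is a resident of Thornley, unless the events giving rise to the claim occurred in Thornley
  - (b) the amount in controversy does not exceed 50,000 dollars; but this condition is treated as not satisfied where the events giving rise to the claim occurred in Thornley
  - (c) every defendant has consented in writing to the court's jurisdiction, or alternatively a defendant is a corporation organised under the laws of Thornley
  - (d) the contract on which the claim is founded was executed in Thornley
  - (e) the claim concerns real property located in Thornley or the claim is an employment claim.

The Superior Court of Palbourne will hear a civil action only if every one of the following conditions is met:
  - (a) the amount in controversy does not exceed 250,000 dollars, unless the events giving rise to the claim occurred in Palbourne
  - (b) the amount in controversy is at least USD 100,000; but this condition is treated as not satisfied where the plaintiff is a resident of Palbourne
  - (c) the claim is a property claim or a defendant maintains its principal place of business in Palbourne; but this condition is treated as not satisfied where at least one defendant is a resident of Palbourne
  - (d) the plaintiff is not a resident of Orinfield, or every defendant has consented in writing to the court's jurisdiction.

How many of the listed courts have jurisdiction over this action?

1

The Thornley High Bench:
  (a) The plaintiff resides in Tarston, not Thornley. But the operative events occurred in Thornley, and the 'unless' clause therefore excuses the requirement. Met.
  (b) The amount in controversy is USD 117,750, above the 50,000 dollars ceiling. Condition not met.
  (c) No such written consent has been filed; the corporate defendant(s) are organised in Fenmere, not Thornley — no alternative holds. Condition not met.
  (d) No contract (and hence no place of execution) is alleged. Not satisfied.
  (e) The property lies in Thornley, which satisfies one of the alternatives. Condition met.
  → At least one condition fails; no jurisdiction.
The Superior Court of Palbourne:
  (a) The amount in controversy is 117,750 dollars, within the $250,000 ceiling. Met.
  (b) The amount in controversy is $117,750, which meets the $100,000 floor. And the carve-out is inapplicable — the plaintiff resides in Tarston, not Palbourne. Condition met.
  (c) The claim is a property claim, which satisfies one of the alternatives. And the carve-out is inapplicable — no defendant resides in Palbourne (they reside in Holholm, Orinfield). Satisfied.
  (d) The plaintiff resides in Tarston, which is not Orinfield, so this disjunct is met. Met.
  → All conditions met; jurisdiction exists.
Courts with jurisdiction: the Superior Court of Palbourne — 1 in total.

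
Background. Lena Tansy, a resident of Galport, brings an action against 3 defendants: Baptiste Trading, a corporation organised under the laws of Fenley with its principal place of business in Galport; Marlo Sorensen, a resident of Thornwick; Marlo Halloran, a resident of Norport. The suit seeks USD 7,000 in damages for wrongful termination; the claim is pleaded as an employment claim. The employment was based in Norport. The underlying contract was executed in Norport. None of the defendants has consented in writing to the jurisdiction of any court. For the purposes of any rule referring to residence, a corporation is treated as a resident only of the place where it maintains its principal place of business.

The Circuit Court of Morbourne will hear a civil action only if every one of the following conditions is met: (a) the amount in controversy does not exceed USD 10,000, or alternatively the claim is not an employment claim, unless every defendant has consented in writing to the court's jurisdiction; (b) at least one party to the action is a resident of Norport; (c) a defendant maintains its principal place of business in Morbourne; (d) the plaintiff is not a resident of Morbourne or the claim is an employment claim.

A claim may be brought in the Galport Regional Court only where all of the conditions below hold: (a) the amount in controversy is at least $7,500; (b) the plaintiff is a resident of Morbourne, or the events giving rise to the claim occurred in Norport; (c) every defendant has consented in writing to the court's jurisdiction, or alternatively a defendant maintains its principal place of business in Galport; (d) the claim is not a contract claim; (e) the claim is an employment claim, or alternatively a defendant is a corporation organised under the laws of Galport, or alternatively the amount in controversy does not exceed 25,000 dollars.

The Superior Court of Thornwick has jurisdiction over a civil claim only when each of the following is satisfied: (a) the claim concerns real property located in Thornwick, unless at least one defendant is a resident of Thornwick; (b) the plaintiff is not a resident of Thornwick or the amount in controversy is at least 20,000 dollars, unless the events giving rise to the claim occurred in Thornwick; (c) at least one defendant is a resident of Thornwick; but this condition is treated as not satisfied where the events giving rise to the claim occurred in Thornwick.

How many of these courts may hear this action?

1

The Circuit Court of Morbourne:
  (a) The amount in controversy is USD 7,000, within the 10,000 dollars ceiling — that alternative is enough. Satisfied.
  (b) Marlo Halloran resides in Norport. Condition met.
  (c) The corporate defendant(s) have their principal place of business in Galport, not Morbourne. Fails.
  (d) The plaintiff resides in Galport, which is not Morbourne, so one alternative holds. Condition met.
  → Not every requirement is met — no jurisdiction.
The Galport Regional Court:
  (a) The amount in controversy is 7,000 dollars, below the $7,500 floor. Condition not met.
  (b) The operative events occurred in Norport — that alternative is enough. Condition met.
  (c) Baptiste Trading has its principal place of business in Galport, so this disjunct is met. Satisfied.
  (d) The claim is an employment claim, not a contract claim. Met.
  (e) The claim is an employment claim — that alternative is enough. Satisfied.
  → The court lacks jurisdiction.
The Superior Court of Thornwick:
  (a) The claim does not concern real property. But Marlo Sorensen resides in Thornwick, and the 'unless' clause therefore excuses the requirement. Met.
  (b) The plaintiff resides in Galport, which is not Thornwick, so one alternative holds. Met.
  (c) Marlo Sorensen resides in Thornwick. And the carve-out is inapplicable — the operative events occurred in Norport, not Thornwick. Condition met.
  → Every requirement is satisfied — jurisdiction.
Courts with jurisdiction: the Superior Court of Thornwick — 1 in total.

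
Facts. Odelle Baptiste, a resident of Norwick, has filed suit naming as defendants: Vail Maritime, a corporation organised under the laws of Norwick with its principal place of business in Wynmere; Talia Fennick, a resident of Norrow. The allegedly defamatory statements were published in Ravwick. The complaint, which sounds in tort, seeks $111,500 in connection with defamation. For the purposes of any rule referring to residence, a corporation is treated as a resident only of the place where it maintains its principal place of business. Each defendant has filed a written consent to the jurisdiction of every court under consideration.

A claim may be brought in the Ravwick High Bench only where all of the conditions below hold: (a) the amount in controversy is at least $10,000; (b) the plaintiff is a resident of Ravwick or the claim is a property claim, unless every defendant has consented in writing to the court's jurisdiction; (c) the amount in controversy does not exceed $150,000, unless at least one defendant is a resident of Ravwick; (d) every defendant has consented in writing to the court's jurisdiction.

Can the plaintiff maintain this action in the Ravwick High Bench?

Yes

The Ravwick High Bench:
  (a) The amount in controversy is $111,500, which meets the $10,000 floor. Met.
  (b) The plaintiff resides in Norwick, not Ravwick; the claim is a tort claim, not a property claim — every alternative fails. But every defendant has filed written consent, and the 'unless' clause therefore excuses the requirement. Met.
  (c) The amount in controversy is USD 111,500, within the $150,000 ceiling. Met.
  (d) Every defendant has filed written consent. Satisfied.
  → The court has jurisdiction.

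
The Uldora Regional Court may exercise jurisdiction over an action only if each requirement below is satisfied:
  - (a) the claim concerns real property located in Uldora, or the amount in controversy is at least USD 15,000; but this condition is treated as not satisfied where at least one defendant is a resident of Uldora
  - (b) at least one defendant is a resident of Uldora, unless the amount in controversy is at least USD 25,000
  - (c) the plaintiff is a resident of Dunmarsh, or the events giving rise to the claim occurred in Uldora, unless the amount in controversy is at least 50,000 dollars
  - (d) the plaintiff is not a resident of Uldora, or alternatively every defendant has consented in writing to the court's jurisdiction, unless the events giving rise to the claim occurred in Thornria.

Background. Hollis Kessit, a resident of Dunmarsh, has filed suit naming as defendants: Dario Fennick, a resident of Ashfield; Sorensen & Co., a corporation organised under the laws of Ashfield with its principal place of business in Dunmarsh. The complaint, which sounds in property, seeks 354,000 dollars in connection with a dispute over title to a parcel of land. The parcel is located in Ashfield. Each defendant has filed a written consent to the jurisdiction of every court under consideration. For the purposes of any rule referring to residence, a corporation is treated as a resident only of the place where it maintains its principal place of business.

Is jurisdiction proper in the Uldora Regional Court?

Yes

The Uldora Regional Court:
  (a) The amount in controversy is USD 354,000, which meets the $15,000 floor, which satisfies one of the alternatives. And the carve-out is inapplicable — no defendant resides in Uldora (they reside in Ashfield, Dunmarsh). Satisfied.
  (b) No defendant resides in Uldora (they reside in Ashfield, Dunmarsh). However, the amount in controversy is 354,000 dollars, which meets the USD 25,000 floor, so the 'unless' proviso supplies this condition. Satisfied.
  (c) The plaintiff resides in Dunmarsh, which satisfies one of the alternatives. Met.
  (d) The plaintiff resides in Dunmarsh, which is not Uldora, so this disjunct is met. Condition met.
  → Jurisdiction lies.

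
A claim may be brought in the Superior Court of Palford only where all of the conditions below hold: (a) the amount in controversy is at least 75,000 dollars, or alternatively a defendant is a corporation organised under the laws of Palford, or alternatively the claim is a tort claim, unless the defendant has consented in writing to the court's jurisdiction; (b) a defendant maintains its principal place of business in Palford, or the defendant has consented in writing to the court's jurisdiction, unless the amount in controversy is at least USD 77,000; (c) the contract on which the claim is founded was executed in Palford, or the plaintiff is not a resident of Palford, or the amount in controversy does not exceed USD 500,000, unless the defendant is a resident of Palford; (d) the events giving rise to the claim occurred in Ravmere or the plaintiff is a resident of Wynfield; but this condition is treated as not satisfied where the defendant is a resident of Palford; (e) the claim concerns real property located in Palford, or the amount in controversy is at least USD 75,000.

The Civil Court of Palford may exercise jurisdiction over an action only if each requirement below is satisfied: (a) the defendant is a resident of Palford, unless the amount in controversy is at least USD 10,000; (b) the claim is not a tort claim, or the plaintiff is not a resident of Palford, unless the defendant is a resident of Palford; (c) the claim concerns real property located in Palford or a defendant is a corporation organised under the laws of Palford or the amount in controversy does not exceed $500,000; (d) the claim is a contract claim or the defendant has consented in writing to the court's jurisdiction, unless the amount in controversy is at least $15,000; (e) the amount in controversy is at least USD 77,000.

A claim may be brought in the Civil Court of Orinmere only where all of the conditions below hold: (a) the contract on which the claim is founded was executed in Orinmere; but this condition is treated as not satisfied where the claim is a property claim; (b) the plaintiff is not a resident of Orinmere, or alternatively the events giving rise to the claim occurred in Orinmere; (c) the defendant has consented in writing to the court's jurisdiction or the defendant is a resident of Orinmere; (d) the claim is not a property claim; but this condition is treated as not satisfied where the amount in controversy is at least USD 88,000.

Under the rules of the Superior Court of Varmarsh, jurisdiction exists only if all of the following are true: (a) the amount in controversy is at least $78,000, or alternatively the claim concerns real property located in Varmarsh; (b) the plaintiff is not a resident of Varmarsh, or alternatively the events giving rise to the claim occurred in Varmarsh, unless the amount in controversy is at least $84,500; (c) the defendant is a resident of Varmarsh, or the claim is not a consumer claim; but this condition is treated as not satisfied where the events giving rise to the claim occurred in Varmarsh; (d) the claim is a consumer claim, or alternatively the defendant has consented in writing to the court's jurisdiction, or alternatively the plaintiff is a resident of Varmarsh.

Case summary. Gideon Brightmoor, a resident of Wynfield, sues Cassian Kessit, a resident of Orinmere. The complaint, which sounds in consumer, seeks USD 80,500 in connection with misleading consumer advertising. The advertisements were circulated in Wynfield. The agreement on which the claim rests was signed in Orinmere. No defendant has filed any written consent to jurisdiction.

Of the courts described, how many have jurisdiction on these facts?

The Superior Court of Palford:
  (a) The amount in controversy is 80,500 dollars, which meets the $75,000 floor — that alternative is enough. Condition met.
  (b) No defendant is a corporation; no such written consent has been filed — none of the alternatives is met. The proviso rescues it, though: the amount in controversy is 80,500 dollars, which meets the 77,000 dollars floor. Met.
  (c) The plaintiff resides in Wynfield, which is not Palford, so one alternative holds. Met.
  (d) The plaintiff resides in Wynfield, so one alternative holds. And the carve-out is inapplicable — the defendant resides in Orinmere, not Palford. Satisfied.
  (e) The amount in controversy is 80,500 dollars, which meets the USD 75,000 floor — that alternative is enough. Condition met.
  → Every requirement is satisfied — jurisdiction.
The Civil Court of Palford:
  (a) The defendant resides in Orinmere, not Palford. The proviso rescues it, though: the amount in controversy is USD 80,500, which meets the USD 10,000 floor. Condition met.
  (b) The claim is a consumer claim, not a tort claim, so one alternative holds. Satisfied.
  (c) The amount in controversy is USD 80,500, within the $500,000 ceiling, so one alternative holds. Satisfied.
  (d) The claim is a consumer claim, not a contract claim; no such written consent has been filed — no alternative holds. The proviso rescues it, though: the amount in controversy is USD 80,500, which meets the USD 15,000 floor. Condition met.
  (e) The amount in controversy is 80,500 dollars, which meets the USD 77,000 floor. Condition met.
  → Jurisdiction lies.
The Civil Court of Orinmere:
  (a) The contract was executed in Orinmere. And the carve-out is inapplicable — the claim is a consumer claim, not a property claim. Condition met.
  (b) The plaintiff resides in Wynfield, which is not Orinmere, so this disjunct is met. Satisfied.
  (c) The defendant resides in Orinmere, which satisfies one of the alternatives. Met.
  (d) The claim is a consumer claim, not a property claim. The exception is not triggered, since the amount in controversy is 80,500 dollars, below the $88,000 floor. Satisfied.
  → Every requirement is satisfied — jurisdiction.
The Superior Court of Varmarsh:
  (a) The amount in controversy is $80,500, which meets the $78,000 floor — that alternative is enough. Met.
  (b) The plaintiff resides in Wynfield, which is not Varmarsh, so one alternative holds. Condition met.
  (c) The defendant resides in Orinmere, not Varmarsh; the claim is a consumer claim — no alternative holds. Condition not met.
  (d) The claim is a consumer claim, so one alternative holds. Satisfied.
  → No jurisdiction.
Courts with jurisdiction: the Superior Court of Palford, the Civil Court of Palford, the Civil Court of Orinmere — 3 in total.

3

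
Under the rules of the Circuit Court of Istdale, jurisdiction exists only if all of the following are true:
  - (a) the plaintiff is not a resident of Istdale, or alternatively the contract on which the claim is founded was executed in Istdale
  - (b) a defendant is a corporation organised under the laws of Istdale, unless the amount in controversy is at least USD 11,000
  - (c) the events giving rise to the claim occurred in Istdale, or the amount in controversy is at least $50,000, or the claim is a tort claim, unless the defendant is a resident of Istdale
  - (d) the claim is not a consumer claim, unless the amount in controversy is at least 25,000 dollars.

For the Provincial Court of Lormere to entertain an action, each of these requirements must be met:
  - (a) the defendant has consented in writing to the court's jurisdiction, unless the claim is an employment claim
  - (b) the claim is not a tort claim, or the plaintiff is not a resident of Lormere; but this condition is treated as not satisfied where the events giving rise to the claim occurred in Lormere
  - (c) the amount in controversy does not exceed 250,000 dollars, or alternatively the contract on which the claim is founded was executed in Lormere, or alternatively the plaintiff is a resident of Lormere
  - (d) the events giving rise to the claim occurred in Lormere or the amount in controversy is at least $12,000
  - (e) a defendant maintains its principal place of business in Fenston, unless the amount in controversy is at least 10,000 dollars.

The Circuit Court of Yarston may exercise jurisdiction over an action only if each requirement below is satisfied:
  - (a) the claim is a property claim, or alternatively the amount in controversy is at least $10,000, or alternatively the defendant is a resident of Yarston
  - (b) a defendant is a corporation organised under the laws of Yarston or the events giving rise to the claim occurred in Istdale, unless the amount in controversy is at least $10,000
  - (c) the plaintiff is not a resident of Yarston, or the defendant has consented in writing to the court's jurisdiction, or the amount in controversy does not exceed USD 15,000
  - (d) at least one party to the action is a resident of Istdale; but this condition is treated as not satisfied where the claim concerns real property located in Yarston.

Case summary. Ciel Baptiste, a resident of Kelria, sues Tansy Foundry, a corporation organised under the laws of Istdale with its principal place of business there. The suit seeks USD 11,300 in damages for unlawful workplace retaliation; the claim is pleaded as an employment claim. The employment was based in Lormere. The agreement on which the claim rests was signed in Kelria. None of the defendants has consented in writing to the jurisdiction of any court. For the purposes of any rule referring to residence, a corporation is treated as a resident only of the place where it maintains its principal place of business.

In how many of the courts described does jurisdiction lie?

The Circuit Court of Istdale:
  (a) The plaintiff resides in Kelria, which is not Istdale, so this disjunct is met. Satisfied.
  (b) Tansy Foundry is organised under the laws of Istdale. Met.
  (c) The operative events occurred in Lormere, not Istdale; the amount in controversy is 11,300 dollars, below the 50,000 dollars floor; the claim is an employment claim, not a tort claim — none of the alternatives is met. However, the defendant resides in Istdale, so the 'unless' proviso supplies this condition. Met.
  (d) The claim is an employment claim, not a consumer claim. Met.
  → All conditions met; jurisdiction exists.
The Provincial Court of Lormere:
  (a) No such written consent has been filed. However, the claim is an employment claim, so the 'unless' proviso supplies this condition. Met.
  (b) The claim is an employment claim, not a tort claim — that alternative is enough. But the carve-out bites: the operative events occurred in Lormere. Fails.
  (c) The amount in controversy is 11,300 dollars, within the USD 250,000 ceiling, so one alternative holds. Met.
  (d) The operative events occurred in Lormere, so this disjunct is met. Met.
  (e) The corporate defendant(s) have their principal place of business in Istdale, not Fenston. But the amount in controversy is USD 11,300, which meets the 10,000 dollars floor, and the 'unless' clause therefore excuses the requirement. Condition met.
  → No jurisdiction.
The Circuit Court of Yarston:
  (a) The amount in controversy is USD 11,300, which meets the 10,000 dollars floor, so one alternative holds. Met.
  (b) The corporate defendant(s) are organised in Istdale, not Yarston; the operative events occurred in Lormere, not Istdale — none of the alternatives is met. But the amount in controversy is USD 11,300, which meets the $10,000 floor, and the 'unless' clause therefore excuses the requirement. Condition met.
  (c) The plaintiff resides in Kelria, which is not Yarston — that alternative is enough. Met.
  (d) Tansy Foundry resides in Istdale. The carve-out does not apply: the claim does not concern real property. Condition met.
  → The court has jurisdiction.
Courts with jurisdiction: the Circuit Court of Istdale, the Circuit Court of Yarston — 2 in total.

2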